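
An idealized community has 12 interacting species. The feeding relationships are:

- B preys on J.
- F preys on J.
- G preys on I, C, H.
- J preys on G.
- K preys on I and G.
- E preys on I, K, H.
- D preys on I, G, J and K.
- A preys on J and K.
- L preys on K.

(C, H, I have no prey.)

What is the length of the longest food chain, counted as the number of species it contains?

One longest chain: C → G → K → E.
It has 4 species and 3 links.

4 species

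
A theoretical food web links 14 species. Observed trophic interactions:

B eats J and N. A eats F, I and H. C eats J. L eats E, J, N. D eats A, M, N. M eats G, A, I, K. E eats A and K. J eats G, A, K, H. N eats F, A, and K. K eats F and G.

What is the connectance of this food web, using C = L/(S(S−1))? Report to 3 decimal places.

The web has S = 14 species and L = 27 feeding links.
C = L / (S(S−1)) = 27 / 182 = 0.1484 ≈ 0.148.

C = 0.148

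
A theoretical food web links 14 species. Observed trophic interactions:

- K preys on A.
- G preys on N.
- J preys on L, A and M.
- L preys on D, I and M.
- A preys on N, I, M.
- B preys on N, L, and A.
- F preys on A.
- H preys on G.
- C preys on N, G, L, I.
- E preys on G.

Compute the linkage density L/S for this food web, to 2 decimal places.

There are L = 21 links among S = 14 species.
L/S = 21/14 = 1.5000 ≈ 1.50.

L/S = 1.50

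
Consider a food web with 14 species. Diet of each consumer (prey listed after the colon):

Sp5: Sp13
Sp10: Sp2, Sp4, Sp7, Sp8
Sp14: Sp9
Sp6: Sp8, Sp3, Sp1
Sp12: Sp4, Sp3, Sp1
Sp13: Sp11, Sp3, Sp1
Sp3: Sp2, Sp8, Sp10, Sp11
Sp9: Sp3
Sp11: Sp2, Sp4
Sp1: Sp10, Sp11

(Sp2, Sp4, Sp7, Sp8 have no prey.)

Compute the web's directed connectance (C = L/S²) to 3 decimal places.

The web has S = 14 species and L = 24 feeding links.
C = L / S² = 24 / 196 = 0.1224 ≈ 0.122.

C = 0.122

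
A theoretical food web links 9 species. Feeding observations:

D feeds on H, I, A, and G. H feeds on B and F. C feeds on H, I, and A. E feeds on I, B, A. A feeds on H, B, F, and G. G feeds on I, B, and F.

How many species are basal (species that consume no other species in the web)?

Basal species (no prey listed): I, B, F.
Count: 3.

3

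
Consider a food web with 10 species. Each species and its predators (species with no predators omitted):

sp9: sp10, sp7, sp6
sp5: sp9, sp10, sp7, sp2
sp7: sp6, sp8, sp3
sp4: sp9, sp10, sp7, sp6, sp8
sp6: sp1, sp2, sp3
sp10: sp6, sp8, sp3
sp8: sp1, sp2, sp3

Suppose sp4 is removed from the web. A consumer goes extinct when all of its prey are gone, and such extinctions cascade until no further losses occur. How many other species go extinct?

Remove sp4.
Every predator of it retains at least one other prey: sp9 still has sp5; sp10 still has sp5, sp9; sp7 still has sp5, sp9; sp6 still has sp9, sp10, sp7; sp8 still has sp10, sp7.
No consumer loses all prey, so no secondary extinctions occur.

0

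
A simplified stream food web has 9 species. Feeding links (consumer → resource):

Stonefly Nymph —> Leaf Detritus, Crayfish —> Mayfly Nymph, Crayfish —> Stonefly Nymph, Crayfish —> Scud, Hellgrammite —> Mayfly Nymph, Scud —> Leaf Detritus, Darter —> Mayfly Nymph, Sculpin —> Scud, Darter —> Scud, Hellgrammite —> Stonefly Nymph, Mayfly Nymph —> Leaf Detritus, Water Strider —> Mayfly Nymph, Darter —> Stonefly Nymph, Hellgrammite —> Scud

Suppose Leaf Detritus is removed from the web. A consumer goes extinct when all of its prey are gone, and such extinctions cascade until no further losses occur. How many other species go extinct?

Remove Leaf Detritus.
Round 1: Scud (all prey gone), Mayfly Nymph (all prey gone), Stonefly Nymph (all prey gone) → extinct.
Round 2: Sculpin (all prey gone), Water Strider (all prey gone), Crayfish (all prey gone), Hellgrammite (all prey gone), Darter (all prey gone) → extinct.
No further losses. Total secondary extinctions: 8.

8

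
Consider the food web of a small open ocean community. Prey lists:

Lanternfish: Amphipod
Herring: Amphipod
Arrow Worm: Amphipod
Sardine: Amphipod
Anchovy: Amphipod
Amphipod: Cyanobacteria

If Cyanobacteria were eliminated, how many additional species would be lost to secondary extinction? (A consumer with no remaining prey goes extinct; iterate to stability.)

Remove Cyanobacteria.
Round 1: Amphipod (all prey gone) → extinct.
Round 2: Herring (all prey gone), Lanternfish (all prey gone), Arrow Worm (all prey gone), Sardine (all prey gone), Anchovy (all prey gone) → extinct.
No further losses. Total secondary extinctions: 6.

6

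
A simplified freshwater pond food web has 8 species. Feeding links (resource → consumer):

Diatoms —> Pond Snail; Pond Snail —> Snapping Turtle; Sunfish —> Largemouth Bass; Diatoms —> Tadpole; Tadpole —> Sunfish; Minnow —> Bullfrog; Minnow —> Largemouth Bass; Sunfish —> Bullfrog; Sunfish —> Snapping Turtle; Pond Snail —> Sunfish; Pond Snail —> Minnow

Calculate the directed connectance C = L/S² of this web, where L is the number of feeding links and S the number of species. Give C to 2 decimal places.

The web has S = 8 species and L = 11 feeding links.
C = L / S² = 11 / 64 = 0.1719 ≈ 0.17.

C = 0.17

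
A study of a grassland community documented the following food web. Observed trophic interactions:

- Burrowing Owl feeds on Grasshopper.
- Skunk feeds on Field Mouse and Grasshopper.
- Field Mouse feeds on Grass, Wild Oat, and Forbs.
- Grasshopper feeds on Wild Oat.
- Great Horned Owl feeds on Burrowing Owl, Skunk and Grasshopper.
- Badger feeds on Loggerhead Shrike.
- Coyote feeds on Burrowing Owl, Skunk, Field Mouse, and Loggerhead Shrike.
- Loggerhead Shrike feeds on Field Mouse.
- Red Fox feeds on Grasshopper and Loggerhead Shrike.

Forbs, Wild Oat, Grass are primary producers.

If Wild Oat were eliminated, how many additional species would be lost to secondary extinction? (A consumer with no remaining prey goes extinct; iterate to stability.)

2

Remove Wild Oat.
Round 1: Grasshopper (all prey gone) → extinct.
Round 2: Burrowing Owl (all prey gone) → extinct.
No further losses. Total secondary extinctions: 2.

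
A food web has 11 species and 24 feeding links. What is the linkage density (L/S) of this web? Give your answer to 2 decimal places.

L/S = 2.18

There are L = 24 links among S = 11 species.
L/S = 24/11 = 2.1818 ≈ 2.18.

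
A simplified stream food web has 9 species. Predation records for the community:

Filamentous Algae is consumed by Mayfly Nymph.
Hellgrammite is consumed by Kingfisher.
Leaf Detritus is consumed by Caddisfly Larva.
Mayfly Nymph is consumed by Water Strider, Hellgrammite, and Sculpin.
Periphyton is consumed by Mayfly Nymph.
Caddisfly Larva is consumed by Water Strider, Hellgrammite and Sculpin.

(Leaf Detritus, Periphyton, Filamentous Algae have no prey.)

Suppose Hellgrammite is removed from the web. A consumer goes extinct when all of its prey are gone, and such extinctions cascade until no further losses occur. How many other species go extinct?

1

Remove Hellgrammite.
Round 1: Kingfisher (all prey gone) → extinct.
No further losses. Total secondary extinctions: 1.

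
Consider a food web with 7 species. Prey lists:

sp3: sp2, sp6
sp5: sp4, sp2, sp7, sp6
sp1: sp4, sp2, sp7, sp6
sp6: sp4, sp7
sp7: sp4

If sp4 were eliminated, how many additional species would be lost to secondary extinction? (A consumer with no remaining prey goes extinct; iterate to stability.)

Remove sp4.
Round 1: sp7 (all prey gone) → extinct.
Round 2: sp6 (all prey gone) → extinct.
No further losses. Total secondary extinctions: 2.

2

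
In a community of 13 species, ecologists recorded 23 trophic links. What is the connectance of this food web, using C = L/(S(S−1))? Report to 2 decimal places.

C = 0.15

The web has S = 13 species and L = 23 feeding links.
C = L / (S(S−1)) = 23 / 156 = 0.1474 ≈ 0.15.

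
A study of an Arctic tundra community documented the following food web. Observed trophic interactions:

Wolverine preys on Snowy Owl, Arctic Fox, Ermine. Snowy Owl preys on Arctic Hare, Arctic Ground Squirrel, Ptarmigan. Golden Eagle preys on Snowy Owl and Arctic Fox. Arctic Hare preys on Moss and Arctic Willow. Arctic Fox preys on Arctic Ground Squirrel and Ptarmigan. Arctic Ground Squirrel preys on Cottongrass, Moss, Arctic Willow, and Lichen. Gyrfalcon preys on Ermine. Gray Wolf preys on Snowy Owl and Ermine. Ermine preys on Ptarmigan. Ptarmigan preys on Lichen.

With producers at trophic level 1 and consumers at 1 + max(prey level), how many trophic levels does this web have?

Producers (level 1): Moss, Cottongrass, Lichen, Arctic Willow.
Lichen → Ptarmigan → Ermine → Gyrfalcon gives Gyrfalcon level 4.
No species has a prey at level 4, so no species reaches level 5.

4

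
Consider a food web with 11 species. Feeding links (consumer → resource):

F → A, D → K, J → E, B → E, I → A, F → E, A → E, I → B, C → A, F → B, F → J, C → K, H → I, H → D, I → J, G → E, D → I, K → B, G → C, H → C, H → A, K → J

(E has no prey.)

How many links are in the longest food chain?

One longest chain: E → B → K → C → G.
It has 5 species and 4 links.

4 links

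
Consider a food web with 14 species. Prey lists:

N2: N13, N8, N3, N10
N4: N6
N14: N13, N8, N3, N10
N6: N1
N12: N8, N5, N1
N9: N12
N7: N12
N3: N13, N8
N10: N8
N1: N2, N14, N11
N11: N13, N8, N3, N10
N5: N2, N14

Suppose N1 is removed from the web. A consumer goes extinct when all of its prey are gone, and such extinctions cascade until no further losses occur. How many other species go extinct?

Remove N1.
Round 1: N6 (all prey gone) → extinct.
Round 2: N4 (all prey gone) → extinct.
No further losses. Total secondary extinctions: 2.

2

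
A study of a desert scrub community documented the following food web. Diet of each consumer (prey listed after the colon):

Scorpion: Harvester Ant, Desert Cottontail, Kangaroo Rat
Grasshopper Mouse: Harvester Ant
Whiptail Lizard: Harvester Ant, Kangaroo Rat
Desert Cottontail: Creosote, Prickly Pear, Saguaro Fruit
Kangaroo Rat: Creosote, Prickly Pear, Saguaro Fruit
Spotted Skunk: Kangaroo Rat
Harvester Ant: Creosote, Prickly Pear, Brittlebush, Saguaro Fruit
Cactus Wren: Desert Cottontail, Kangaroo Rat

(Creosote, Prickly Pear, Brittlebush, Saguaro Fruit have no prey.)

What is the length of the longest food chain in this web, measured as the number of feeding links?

One longest chain: Creosote → Harvester Ant → Scorpion.
It has 3 species and 2 links.

2 links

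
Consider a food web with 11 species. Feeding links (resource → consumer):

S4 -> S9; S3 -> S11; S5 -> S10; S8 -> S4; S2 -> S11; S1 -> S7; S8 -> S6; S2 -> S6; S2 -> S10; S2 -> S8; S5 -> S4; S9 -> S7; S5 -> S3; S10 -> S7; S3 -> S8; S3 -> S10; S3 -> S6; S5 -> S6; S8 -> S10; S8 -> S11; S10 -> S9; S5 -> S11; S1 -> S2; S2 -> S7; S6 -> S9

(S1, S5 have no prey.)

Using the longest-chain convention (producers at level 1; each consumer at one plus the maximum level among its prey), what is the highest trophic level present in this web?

6

Producers (level 1): S1, S5.
S1 → S2 → S8 → S10 → S9 → S7 gives S7 level 6.
No species has a prey at level 6, so no species reaches level 7.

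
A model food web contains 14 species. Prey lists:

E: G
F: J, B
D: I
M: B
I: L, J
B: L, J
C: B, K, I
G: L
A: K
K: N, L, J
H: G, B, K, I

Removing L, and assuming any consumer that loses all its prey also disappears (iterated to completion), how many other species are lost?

2

Remove L.
Round 1: G (all prey gone) → extinct.
Round 2: E (all prey gone) → extinct.
No further losses. Total secondary extinctions: 2.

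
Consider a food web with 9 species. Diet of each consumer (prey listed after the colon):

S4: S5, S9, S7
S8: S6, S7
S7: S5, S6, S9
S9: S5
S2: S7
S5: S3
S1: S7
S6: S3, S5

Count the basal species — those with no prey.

1

Basal species (no prey listed): S3.
Count: 1.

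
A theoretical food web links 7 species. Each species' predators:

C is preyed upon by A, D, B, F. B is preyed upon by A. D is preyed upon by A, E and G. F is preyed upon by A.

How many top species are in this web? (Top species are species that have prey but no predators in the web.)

3

Top species (has prey, but nothing eats it): G, E, A.
Count: 3.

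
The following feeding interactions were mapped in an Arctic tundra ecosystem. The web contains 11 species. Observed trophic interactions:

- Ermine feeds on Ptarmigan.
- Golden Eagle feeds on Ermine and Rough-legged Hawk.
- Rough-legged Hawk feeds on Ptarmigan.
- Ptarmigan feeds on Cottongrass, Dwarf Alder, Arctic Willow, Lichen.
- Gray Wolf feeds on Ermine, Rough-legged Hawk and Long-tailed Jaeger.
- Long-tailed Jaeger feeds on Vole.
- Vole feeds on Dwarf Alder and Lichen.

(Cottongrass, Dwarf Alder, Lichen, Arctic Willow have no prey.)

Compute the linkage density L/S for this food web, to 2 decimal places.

L/S = 1.27

There are L = 14 links among S = 11 species.
L/S = 14/11 = 1.2727 ≈ 1.27.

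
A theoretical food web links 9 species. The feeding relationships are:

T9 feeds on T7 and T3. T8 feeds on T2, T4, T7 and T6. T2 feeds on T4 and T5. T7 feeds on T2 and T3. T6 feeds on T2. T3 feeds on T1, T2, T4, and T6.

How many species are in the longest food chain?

One longest chain: T4 → T2 → T6 → T3 → T7 → T9.
It has 6 species and 5 links.

6 species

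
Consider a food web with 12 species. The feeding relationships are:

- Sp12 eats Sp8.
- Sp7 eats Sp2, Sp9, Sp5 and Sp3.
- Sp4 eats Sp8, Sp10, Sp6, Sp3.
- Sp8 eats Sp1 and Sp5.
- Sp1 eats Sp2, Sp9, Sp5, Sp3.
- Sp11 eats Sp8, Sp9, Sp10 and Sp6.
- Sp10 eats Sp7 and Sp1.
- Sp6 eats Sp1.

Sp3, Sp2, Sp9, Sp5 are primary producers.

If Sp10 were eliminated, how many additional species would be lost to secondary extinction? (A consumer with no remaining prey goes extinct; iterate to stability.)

0

Remove Sp10.
Every predator of it retains at least one other prey: Sp4 still has Sp3, Sp6, Sp8; Sp11 still has Sp9, Sp6, Sp8.
No consumer loses all prey, so no secondary extinctions occur.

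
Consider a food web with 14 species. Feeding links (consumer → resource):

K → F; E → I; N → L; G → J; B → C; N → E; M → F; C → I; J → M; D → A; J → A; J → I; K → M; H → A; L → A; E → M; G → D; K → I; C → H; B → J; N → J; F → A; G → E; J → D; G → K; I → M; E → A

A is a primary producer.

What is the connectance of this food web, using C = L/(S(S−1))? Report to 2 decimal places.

The web has S = 14 species and L = 27 feeding links.
C = L / (S(S−1)) = 27 / 182 = 0.1484 ≈ 0.15.

C = 0.15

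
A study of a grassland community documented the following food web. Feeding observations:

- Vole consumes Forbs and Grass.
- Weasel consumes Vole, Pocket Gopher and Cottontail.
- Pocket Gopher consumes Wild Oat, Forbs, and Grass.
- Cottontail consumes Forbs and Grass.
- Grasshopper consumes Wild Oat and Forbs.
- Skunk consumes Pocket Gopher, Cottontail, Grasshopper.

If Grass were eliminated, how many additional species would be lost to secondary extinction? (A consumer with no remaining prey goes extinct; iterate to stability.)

Remove Grass.
Every predator of it retains at least one other prey: Vole still has Forbs; Cottontail still has Forbs; Pocket Gopher still has Wild Oat, Forbs.
No consumer loses all prey, so no secondary extinctions occur.

0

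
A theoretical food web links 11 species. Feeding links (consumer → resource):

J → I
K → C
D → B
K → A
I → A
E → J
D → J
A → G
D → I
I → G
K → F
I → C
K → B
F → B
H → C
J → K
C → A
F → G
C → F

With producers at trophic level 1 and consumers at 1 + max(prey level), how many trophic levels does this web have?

Producers (level 1): G, B.
G → F → C → K → J → D gives D level 6.
No species has a prey at level 6, so no species reaches level 7.

6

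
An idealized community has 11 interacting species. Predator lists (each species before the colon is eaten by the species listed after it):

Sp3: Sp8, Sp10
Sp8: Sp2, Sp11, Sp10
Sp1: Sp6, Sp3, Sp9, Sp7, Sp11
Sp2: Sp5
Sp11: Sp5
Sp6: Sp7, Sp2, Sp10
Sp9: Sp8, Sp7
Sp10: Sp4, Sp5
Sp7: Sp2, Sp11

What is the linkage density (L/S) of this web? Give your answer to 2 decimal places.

There are L = 21 links among S = 11 species.
L/S = 21/11 = 1.9091 ≈ 1.91.

L/S = 1.91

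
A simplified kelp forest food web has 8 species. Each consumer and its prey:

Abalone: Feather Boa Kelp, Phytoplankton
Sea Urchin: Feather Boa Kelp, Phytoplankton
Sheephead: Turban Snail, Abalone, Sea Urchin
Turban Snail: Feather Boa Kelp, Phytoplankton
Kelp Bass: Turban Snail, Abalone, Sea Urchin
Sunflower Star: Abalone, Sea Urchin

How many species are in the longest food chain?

3 species

One longest chain: Feather Boa Kelp → Turban Snail → Sheephead.
It has 3 species and 2 links.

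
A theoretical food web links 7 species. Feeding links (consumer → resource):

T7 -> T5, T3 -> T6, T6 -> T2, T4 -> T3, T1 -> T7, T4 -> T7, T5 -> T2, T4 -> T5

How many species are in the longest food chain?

4 species

One longest chain: T2 → T6 → T3 → T4.
It has 4 species and 3 links.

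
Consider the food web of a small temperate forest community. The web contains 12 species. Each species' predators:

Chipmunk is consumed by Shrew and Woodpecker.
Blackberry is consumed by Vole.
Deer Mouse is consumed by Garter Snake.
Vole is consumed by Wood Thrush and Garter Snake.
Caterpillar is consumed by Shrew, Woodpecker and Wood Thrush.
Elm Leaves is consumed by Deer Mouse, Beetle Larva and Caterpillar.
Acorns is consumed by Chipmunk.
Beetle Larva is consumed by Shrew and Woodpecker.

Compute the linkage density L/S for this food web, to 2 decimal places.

There are L = 15 links among S = 12 species.
L/S = 15/12 = 1.2500 ≈ 1.25.

L/S = 1.25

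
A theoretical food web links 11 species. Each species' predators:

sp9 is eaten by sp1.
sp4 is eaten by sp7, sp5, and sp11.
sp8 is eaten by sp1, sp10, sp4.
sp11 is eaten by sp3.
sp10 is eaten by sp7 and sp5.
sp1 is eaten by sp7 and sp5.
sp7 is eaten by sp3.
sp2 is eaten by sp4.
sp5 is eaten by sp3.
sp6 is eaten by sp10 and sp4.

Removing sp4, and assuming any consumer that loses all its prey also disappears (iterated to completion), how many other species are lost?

Remove sp4.
Round 1: sp11 (all prey gone) → extinct.
No further losses. Total secondary extinctions: 1.

1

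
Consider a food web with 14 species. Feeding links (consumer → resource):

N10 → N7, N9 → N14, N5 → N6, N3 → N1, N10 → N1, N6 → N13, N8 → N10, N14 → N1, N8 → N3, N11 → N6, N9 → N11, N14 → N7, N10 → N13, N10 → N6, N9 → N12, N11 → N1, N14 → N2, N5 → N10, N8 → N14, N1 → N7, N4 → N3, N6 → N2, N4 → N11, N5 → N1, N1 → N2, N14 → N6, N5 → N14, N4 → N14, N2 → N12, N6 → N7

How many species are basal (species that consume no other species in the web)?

3

Basal species (no prey listed): N12, N7, N13.
Count: 3.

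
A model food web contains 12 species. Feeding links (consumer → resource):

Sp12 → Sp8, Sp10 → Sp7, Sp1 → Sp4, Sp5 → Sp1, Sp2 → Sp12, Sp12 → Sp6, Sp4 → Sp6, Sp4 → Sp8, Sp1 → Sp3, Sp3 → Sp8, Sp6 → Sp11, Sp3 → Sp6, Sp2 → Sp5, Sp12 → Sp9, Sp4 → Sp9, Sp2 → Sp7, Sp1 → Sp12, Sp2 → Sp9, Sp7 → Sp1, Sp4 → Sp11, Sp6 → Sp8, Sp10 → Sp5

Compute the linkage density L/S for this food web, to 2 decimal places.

There are L = 22 links among S = 12 species.
L/S = 22/12 = 1.8333 ≈ 1.83.

L/S = 1.83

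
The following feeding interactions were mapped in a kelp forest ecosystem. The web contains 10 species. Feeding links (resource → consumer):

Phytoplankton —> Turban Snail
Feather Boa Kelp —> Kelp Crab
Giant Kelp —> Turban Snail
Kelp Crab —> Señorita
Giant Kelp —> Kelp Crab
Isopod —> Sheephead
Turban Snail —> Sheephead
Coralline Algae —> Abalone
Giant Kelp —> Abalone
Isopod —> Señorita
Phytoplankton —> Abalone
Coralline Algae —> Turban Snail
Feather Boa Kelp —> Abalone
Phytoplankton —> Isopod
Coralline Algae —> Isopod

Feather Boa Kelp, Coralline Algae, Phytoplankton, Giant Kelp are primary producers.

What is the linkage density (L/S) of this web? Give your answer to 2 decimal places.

There are L = 15 links among S = 10 species.
L/S = 15/10 = 1.5000 ≈ 1.50.

L/S = 1.50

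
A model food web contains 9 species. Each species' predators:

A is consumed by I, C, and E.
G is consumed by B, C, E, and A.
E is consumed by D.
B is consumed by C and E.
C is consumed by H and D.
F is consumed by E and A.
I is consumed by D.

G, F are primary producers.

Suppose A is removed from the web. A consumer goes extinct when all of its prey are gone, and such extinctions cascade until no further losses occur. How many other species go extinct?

Remove A.
Round 1: I (all prey gone) → extinct.
No further losses. Total secondary extinctions: 1.

1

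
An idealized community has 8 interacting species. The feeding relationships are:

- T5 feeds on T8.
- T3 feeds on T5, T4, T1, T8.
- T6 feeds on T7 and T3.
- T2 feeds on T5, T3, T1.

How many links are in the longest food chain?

One longest chain: T8 → T5 → T3 → T6.
It has 4 species and 3 links.

3 links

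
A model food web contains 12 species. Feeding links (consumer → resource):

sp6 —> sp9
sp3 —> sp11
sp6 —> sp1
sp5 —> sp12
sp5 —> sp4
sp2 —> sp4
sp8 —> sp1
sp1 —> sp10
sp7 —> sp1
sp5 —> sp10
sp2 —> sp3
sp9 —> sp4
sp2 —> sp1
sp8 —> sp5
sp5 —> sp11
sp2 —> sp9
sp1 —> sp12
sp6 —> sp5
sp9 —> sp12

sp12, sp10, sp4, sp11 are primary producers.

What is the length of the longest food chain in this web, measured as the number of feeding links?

One longest chain: sp12 → sp1 → sp7.
It has 3 species and 2 links.

2 links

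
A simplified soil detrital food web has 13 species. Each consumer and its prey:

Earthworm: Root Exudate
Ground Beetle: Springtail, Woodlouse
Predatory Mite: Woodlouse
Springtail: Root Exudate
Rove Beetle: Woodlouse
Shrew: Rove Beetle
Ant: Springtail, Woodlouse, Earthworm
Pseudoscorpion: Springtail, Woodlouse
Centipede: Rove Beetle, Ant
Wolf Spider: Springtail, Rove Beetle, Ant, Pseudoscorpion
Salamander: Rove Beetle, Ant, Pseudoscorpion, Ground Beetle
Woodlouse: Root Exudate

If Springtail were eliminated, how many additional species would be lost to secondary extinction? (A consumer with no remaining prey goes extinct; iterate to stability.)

Remove Springtail.
Every predator of it retains at least one other prey: Ant still has Woodlouse, Earthworm; Pseudoscorpion still has Woodlouse; Ground Beetle still has Woodlouse; Wolf Spider still has Rove Beetle, Ant, Pseudoscorpion.
No consumer loses all prey, so no secondary extinctions occur.

0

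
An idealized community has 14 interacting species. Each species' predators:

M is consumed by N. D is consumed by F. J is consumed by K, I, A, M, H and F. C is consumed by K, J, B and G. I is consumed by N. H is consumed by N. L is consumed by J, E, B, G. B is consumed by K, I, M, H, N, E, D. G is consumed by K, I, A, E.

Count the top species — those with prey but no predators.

Top species (has prey, but nothing eats it): K, E, A, F, N.
Count: 5.

5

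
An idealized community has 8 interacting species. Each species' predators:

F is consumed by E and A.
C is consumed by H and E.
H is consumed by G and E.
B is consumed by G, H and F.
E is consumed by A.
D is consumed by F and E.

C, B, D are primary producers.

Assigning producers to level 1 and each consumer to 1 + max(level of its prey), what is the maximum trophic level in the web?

Producers (level 1): C, B, D.
C → H → E → A gives A level 4.
No species has a prey at level 4, so no species reaches level 5.

4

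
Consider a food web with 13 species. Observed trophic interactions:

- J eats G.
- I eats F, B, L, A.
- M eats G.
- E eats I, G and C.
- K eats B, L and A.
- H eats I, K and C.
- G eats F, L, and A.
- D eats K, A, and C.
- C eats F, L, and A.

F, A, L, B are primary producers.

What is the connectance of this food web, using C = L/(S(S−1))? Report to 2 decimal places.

The web has S = 13 species and L = 24 feeding links.
C = L / (S(S−1)) = 24 / 156 = 0.1538 ≈ 0.15.

C = 0.15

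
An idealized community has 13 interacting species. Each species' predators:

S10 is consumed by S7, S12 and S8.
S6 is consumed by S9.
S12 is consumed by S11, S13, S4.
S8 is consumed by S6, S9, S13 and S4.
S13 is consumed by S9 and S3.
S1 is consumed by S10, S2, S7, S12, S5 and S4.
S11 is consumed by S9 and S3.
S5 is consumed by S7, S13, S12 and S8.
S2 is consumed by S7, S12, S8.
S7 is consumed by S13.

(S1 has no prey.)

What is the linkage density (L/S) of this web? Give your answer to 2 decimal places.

There are L = 29 links among S = 13 species.
L/S = 29/13 = 2.2308 ≈ 2.23.

L/S = 2.23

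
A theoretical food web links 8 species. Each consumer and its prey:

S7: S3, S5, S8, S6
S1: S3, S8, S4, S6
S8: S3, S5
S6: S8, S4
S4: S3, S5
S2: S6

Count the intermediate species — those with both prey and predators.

3

Intermediate species (has both prey and predators): S8, S4, S6.
Count: 3.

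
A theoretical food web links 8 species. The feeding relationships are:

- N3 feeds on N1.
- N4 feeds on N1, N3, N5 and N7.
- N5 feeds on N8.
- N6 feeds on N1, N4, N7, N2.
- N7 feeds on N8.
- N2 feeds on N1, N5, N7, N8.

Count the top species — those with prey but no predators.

Top species (has prey, but nothing eats it): N6.
Count: 1.

1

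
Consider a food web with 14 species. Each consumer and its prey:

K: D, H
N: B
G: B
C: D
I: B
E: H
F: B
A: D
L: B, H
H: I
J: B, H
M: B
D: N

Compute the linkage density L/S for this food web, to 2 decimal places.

There are L = 16 links among S = 14 species.
L/S = 16/14 = 1.1429 ≈ 1.14.

L/S = 1.14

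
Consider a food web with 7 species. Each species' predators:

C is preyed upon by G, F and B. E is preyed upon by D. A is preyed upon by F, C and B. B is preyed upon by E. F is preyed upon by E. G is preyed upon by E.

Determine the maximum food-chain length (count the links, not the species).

One longest chain: A → C → F → E → D.
It has 5 species and 4 links.

4 links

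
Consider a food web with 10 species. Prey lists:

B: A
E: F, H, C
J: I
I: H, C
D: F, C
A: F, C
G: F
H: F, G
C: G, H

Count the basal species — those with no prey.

Basal species (no prey listed): F.
Count: 1.

1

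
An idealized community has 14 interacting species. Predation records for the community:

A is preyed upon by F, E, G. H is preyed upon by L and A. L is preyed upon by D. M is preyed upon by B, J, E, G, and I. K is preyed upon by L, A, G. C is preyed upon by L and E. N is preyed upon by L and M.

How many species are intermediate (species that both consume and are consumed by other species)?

3

Intermediate species (has both prey and predators): M, A, L.
Count: 3.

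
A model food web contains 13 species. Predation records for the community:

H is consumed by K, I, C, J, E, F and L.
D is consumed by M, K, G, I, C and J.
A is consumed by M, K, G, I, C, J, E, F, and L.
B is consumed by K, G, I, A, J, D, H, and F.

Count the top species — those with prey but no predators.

9

Top species (has prey, but nothing eats it): E, M, I, K, C, G, F, L, J.
Count: 9.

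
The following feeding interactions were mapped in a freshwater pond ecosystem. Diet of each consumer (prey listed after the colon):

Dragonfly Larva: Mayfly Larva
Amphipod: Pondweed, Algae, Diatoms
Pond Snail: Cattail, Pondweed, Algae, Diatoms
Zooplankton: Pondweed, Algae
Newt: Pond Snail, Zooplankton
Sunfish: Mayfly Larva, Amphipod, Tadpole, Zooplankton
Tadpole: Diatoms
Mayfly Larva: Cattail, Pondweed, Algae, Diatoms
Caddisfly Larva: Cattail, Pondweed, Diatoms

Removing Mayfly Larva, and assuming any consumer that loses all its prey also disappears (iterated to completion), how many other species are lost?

1

Remove Mayfly Larva.
Round 1: Dragonfly Larva (all prey gone) → extinct.
No further losses. Total secondary extinctions: 1.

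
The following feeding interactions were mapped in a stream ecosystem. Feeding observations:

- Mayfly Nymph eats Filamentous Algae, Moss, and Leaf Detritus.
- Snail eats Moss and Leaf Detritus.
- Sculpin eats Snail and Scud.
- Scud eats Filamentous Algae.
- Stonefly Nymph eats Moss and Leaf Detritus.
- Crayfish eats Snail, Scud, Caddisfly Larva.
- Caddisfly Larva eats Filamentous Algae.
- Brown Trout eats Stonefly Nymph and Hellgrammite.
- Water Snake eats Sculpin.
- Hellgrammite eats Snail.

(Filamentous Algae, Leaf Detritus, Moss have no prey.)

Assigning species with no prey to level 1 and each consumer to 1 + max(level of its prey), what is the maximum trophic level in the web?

4

Basal resources (level 1): Filamentous Algae, Leaf Detritus, Moss.
Leaf Detritus → Snail → Sculpin → Water Snake gives Water Snake level 4.
No species has a prey at level 4, so no species reaches level 5.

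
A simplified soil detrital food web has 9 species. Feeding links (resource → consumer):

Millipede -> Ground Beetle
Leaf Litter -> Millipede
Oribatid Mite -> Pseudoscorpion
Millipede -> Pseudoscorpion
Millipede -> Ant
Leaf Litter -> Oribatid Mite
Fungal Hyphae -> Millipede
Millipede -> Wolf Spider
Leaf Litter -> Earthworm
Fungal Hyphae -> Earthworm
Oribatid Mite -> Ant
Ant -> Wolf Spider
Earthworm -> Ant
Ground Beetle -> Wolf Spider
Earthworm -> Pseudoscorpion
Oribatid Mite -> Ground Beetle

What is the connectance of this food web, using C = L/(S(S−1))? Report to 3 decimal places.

The web has S = 9 species and L = 16 feeding links.
C = L / (S(S−1)) = 16 / 72 = 0.2222 ≈ 0.222.

C = 0.222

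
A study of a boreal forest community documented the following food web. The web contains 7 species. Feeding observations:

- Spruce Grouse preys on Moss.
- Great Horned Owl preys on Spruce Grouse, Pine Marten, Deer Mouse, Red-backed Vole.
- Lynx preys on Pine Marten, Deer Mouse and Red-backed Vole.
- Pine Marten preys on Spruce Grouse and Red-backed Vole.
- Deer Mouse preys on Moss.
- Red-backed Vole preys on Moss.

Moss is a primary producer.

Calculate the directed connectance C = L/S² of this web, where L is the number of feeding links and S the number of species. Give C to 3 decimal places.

The web has S = 7 species and L = 12 feeding links.
C = L / S² = 12 / 49 = 0.2449 ≈ 0.245.

C = 0.245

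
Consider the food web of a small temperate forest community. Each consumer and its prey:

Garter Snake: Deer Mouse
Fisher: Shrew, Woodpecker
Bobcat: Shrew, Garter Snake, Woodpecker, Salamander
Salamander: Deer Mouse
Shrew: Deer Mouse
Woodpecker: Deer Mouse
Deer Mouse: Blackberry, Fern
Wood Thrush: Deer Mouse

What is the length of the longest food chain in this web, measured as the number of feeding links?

One longest chain: Blackberry → Deer Mouse → Shrew → Fisher.
It has 4 species and 3 links.

3 links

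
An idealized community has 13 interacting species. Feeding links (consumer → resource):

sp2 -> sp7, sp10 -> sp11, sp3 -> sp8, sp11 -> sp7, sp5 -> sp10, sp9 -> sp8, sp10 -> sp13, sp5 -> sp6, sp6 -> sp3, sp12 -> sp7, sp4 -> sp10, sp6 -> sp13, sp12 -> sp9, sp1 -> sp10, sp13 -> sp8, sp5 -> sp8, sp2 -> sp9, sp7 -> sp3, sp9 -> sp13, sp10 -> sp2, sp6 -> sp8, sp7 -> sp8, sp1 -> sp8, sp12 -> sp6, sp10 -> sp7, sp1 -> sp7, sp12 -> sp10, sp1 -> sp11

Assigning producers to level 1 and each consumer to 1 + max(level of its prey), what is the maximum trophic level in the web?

Producers (level 1): sp8.
sp8 → sp3 → sp7 → sp11 → sp10 → sp5 gives sp5 level 6.
No species has a prey at level 6, so no species reaches level 7.

6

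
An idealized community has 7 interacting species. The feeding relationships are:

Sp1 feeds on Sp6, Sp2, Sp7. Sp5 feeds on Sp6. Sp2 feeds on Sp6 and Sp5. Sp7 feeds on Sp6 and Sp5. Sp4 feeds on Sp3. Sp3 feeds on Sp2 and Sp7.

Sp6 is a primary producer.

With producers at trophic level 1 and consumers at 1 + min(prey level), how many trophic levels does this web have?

4

Producers (level 1): Sp6.
Following each consumer down to its lowest-level prey: Sp6 → Sp7 → Sp3 → Sp4 (levels 1 through 4).
All prey of Sp4 (Sp3 3) are at level 3 or above, so Sp4 is at level 1 + 3 = 4.
Every consumer has at least one prey at level 3 or below, so none exceeds level 4.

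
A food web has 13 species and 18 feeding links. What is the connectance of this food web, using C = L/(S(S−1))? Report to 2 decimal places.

C = 0.12

The web has S = 13 species and L = 18 feeding links.
C = L / (S(S−1)) = 18 / 156 = 0.1154 ≈ 0.12.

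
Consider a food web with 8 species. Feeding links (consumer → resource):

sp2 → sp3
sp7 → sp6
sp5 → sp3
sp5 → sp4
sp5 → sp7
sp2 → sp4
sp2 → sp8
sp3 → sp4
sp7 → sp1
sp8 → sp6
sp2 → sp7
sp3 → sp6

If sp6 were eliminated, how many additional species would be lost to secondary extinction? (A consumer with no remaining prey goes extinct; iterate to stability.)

1

Remove sp6.
Round 1: sp8 (all prey gone) → extinct.
No further losses. Total secondary extinctions: 1.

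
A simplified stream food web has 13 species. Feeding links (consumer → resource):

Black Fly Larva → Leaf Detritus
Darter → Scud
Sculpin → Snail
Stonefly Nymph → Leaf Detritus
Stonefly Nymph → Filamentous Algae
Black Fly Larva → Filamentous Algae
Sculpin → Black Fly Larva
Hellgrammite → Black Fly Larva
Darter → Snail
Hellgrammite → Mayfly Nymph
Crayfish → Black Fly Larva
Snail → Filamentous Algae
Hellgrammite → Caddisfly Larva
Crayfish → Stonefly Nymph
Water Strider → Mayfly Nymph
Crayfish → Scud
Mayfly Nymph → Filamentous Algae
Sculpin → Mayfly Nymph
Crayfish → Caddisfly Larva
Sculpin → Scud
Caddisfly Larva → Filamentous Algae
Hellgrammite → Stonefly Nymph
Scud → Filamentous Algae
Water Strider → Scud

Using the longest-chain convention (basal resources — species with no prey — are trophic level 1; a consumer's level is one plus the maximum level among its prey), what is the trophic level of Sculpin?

Filamentous Algae has no prey (basal) → level 1.
Mayfly Nymph eats Filamentous Algae → level 2.
Sculpin eats Mayfly Nymph (level 2); other prey at levels: Scud 2, Black Fly Larva 2, Snail 2 → level 3.

Trophic level 3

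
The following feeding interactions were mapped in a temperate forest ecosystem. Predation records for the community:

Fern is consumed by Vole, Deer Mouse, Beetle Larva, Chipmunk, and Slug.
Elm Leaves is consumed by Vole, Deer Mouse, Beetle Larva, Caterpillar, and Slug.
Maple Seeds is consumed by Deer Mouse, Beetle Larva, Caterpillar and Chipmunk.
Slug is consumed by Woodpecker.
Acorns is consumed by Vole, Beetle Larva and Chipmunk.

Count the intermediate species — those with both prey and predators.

1

Intermediate species (has both prey and predators): Slug.
Count: 1.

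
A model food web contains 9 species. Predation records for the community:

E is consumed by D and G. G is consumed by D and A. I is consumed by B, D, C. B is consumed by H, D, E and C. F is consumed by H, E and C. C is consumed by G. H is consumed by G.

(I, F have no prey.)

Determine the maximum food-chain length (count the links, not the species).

One longest chain: I → B → E → G → A.
It has 5 species and 4 links.

4 links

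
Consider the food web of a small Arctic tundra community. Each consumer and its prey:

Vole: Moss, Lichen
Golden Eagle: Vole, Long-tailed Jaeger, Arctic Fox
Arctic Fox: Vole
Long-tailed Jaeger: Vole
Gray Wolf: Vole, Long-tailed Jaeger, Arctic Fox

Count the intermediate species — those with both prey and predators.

Intermediate species (has both prey and predators): Vole, Long-tailed Jaeger, Arctic Fox.
Count: 3.

3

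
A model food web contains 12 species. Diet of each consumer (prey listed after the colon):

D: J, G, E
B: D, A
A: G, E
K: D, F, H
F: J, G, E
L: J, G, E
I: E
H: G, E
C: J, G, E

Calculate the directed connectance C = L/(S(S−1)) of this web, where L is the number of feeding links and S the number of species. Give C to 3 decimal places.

The web has S = 12 species and L = 22 feeding links.
C = L / (S(S−1)) = 22 / 132 = 0.1667 ≈ 0.167.

C = 0.167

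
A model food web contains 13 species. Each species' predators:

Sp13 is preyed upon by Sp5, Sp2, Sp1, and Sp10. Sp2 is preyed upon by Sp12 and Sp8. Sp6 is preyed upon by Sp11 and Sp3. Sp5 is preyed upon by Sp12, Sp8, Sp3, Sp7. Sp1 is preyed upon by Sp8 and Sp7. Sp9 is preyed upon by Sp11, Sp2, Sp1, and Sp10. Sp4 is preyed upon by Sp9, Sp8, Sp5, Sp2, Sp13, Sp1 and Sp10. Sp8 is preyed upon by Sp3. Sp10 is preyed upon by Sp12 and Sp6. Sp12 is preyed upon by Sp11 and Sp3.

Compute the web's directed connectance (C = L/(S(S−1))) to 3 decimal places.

The web has S = 13 species and L = 30 feeding links.
C = L / (S(S−1)) = 30 / 156 = 0.1923 ≈ 0.192.

C = 0.192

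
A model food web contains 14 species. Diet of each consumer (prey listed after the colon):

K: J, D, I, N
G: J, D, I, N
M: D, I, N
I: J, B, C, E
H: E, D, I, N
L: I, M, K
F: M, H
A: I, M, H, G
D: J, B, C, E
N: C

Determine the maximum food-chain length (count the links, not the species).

3 links

One longest chain: J → D → H → F.
It has 4 species and 3 links.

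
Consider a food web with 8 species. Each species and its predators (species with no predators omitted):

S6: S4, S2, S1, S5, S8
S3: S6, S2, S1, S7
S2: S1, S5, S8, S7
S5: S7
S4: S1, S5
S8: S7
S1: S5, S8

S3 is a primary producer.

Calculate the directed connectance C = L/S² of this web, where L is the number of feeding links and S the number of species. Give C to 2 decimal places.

The web has S = 8 species and L = 19 feeding links.
C = L / S² = 19 / 64 = 0.2969 ≈ 0.30.

C = 0.30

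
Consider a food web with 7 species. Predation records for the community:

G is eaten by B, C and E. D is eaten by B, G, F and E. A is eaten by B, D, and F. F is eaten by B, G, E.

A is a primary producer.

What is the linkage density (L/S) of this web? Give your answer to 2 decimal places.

L/S = 1.86

There are L = 13 links among S = 7 species.
L/S = 13/7 = 1.8571 ≈ 1.86.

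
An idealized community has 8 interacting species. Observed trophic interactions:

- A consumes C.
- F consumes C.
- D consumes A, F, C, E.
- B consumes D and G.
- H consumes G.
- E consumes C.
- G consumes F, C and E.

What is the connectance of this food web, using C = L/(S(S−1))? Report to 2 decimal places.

C = 0.23

The web has S = 8 species and L = 13 feeding links.
C = L / (S(S−1)) = 13 / 56 = 0.2321 ≈ 0.23.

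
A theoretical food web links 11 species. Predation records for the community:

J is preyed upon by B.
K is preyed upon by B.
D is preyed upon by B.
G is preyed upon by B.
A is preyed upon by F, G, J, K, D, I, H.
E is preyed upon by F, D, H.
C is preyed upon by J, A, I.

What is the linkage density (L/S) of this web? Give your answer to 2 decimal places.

L/S = 1.55

There are L = 17 links among S = 11 species.
L/S = 17/11 = 1.5455 ≈ 1.55.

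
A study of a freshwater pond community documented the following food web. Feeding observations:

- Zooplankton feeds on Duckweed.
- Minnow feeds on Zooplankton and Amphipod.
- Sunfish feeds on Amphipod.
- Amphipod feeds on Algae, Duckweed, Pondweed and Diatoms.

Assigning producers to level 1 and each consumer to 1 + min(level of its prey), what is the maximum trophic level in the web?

3

Producers (level 1): Diatoms, Pondweed, Algae, Duckweed.
Following each consumer down to its lowest-level prey: Diatoms → Amphipod → Sunfish (levels 1 through 3).
All prey of Sunfish (Amphipod 2) are at level 2 or above, so Sunfish is at level 1 + 2 = 3.
Every consumer has at least one prey at level 2 or below, so none exceeds level 3.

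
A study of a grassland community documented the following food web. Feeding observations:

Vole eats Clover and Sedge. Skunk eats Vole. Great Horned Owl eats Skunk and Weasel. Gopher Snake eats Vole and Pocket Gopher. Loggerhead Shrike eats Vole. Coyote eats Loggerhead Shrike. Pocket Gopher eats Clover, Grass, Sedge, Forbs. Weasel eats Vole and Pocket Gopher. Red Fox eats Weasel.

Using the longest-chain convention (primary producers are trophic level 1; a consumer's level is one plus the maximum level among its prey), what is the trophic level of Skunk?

Clover is a producer → level 1.
Vole eats Clover (level 1); other prey at levels: Sedge 1 → level 2.
Skunk eats Vole → level 3.

Trophic level 3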